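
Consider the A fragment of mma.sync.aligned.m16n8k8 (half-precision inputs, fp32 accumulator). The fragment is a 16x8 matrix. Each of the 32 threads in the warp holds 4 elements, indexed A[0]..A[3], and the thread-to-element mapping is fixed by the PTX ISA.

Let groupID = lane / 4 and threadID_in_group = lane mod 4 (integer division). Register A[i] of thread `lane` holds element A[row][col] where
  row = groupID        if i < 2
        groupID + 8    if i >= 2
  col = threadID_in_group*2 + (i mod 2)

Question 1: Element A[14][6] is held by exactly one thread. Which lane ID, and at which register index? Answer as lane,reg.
27,2

r: 14->gid=6,r8=1  c: 6->tid=3,i&1=0
L=6*4+3=27  i=1*2+0=2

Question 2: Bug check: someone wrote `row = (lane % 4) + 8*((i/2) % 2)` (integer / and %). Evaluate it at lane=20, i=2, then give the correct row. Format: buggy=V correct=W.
`(lane % 4) + 8*((i/2) % 2)`[20,2]->8
lane 20: gid=5 (20/4), tid=0 (20%4)
i=2: r=5+8=13, c=0*2+0=0
row: 8 vs 13

buggy=8 correct=13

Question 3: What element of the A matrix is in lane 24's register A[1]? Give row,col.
6,1

lane 24⇒24/4=6, 24 mod 4=0
i=1  r:6+0⇒6  c:2·0+1⇒1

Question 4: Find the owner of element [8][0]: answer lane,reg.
r=8⇒gr=0,Rb=1  c=0⇒th=0,odd=0
L=0*4+0=0  i=1*2+0=2

0,2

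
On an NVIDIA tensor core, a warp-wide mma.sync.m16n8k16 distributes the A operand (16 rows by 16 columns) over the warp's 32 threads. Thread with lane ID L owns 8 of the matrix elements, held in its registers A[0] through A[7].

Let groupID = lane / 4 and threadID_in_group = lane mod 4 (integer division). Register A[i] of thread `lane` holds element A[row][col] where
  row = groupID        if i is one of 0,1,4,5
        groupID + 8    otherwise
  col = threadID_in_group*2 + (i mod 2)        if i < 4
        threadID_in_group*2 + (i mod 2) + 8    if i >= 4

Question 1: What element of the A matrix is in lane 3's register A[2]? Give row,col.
lane 3: G=0 (3/4), T=3 (3%4)
i=2: r=0+8=8, c=3*2+0+0=6

8,6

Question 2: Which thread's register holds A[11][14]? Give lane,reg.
15,6

r=11⇒gr=3,Rb=1  c=14⇒Cb=1,th=3,odd=0
L=3*4+3=15  i=1*4+1*2+0=6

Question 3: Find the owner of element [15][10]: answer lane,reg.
29,6

r:15=>grp=7,rB=1  c:10=>cB=1,tig=1,lo=0
L=7*4+1=29  i=1*4+1*2+0=6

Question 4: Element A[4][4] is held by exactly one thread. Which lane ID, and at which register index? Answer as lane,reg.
r: 4->gid=4,r8=0  c: 4->c8=0,tid=2,i&1=0
L=4*4+2=18  i=0*4+0*2+0=0

18,0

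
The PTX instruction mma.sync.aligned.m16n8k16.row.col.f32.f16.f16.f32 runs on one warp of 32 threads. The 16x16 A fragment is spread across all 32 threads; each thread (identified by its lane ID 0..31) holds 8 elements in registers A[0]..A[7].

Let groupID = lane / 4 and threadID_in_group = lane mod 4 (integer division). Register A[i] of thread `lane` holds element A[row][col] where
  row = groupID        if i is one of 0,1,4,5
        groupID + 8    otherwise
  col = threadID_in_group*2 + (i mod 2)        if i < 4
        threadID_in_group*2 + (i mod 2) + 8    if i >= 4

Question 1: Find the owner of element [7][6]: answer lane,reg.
31,0

r:7=>grp=7,rB=0  c:6=>cB=0,tig=3,lo=0
L=7*4+3=31  i=0*4+0*2+0=0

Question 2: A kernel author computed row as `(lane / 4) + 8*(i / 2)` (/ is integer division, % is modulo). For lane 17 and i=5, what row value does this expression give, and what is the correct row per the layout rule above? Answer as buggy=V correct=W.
buggy=20 correct=4

`(lane / 4) + 8*(i / 2)`[17,5]->20
lane 17: g=4 (17/4), t=1 (17%4)
i=5: r=4+0=4, c=1*2+1+8=11
row: 20 vs 4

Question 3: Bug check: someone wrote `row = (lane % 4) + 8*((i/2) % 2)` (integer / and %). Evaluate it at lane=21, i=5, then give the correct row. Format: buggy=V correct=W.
`(lane % 4) + 8*((i/2) % 2)`[21,5]→1
lane 21: G=5 (21/4), T=1 (21%4)
i=5: r=5+0=5, c=1*2+1+8=11
row: 1 vs 5

buggy=1 correct=5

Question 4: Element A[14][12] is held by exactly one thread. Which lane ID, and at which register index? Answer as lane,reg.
26,6

r: 14->gid=6,r8=1  c: 12->c8=1,tid=2,i&1=0
L=6*4+2=26  i=1*4+1*2+0=6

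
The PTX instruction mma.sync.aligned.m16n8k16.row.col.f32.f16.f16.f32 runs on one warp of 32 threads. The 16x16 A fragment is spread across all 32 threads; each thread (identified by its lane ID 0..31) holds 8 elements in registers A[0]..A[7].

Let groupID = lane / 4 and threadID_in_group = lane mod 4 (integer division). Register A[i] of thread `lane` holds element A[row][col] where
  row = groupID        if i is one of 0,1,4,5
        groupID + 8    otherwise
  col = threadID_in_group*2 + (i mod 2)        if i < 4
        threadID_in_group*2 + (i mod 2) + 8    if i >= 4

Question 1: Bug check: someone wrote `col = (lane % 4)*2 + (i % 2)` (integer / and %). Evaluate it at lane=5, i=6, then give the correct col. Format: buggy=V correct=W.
buggy=2 correct=10

`(lane % 4)*2 + (i % 2)`[5,6]→2
lane 5: G=1 (5/4), T=1 (5%4)
i=6: r=1+8=9, c=1*2+0+8=10
col: 2 vs 10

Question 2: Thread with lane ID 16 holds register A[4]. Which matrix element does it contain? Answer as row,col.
lane 16→16/4=4, 16 mod 4=0
i=4  r:4+0→4  c:2·0+0+8→8

4,8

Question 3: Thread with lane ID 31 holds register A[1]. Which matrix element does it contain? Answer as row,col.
7,7

L=31⇒gr=31>>2=7, th=31&3=3
[1]⇒row 7+0=7  col 3·2+1+0=7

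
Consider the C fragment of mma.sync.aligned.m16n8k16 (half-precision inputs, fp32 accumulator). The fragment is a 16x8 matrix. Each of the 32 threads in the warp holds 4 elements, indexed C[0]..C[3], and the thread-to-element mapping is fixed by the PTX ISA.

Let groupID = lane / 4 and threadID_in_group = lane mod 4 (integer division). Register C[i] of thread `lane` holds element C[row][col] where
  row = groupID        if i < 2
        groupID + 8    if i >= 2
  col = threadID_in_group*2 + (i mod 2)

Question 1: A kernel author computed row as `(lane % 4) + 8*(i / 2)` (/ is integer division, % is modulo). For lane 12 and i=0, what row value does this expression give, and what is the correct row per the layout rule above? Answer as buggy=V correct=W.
buggy=0 correct=3

`(lane % 4) + 8*(i / 2)`[12,0]⇒0
lane 12⇒12/4=3, 12 mod 4=0
i=0  r:3+0⇒3  c:2·0+0⇒0
row: 0 vs 3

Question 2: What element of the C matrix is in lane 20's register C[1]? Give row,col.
5,1

20: gr=5,th=0
[1] (5+0,0*2+1) = (5,1)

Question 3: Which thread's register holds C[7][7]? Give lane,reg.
r=7->g=7,rb=0  c=7->t=3,b0=1
L=7*4+3=31  i=0*2+1=1

31,1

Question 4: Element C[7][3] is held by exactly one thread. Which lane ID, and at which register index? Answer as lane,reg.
r=7→G=7,rhi=0  c=3→T=1,p=1
L=7*4+1=29  i=0*2+1=1

29,1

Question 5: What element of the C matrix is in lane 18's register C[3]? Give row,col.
12,5

18: grp=4,tig=2
[3] (4+8,2*2+1) = (12,5)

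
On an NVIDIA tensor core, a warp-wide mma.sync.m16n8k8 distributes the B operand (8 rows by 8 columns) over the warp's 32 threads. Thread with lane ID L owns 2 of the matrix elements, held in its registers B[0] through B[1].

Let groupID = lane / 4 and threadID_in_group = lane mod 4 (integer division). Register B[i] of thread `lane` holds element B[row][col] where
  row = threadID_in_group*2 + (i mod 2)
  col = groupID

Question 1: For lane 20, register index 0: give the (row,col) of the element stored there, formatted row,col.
0,5

lane 20=>20/4=5, 20 mod 4=0
i=0  r:2·0+0=>0  c:5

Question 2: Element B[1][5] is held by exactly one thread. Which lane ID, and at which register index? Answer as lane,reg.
20,1

c=5->g=5  r=1->t=0,b0=1
L=5*4+0=20  i=1=1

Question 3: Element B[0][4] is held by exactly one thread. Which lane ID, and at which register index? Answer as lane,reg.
c: 4->gid=4  r: 0->tid=0,i&1=0
L=4*4+0=16  i=0=0

16,0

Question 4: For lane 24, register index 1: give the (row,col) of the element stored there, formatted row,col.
lane 24: G=6 (24/4), T=0 (24%4)
i=1: r=0*2+1=1, c=G=6

1,6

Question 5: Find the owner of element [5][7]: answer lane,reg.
c: 7->gid=7  r: 5->tid=2,i&1=1
L=7*4+2=30  i=1=1

30,1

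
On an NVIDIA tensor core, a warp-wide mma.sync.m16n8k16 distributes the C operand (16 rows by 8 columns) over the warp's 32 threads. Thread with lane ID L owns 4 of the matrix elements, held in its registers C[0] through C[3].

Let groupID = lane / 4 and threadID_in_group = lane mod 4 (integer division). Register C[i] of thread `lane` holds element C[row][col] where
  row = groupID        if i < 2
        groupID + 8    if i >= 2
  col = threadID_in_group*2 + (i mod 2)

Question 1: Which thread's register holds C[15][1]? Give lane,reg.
r: 15->gid=7,r8=1  c: 1->tid=0,i&1=1
L=7*4+0=28  i=1*2+1=3

28,3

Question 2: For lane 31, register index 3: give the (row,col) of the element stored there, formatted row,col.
lane 31->31/4=7, 31 mod 4=3
i=3  r:7+8->15  c:2·3+1->7

15,7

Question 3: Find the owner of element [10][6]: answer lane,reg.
11,2

r=10⇒gr=2,Rb=1  c=6⇒th=3,odd=0
L=2*4+3=11  i=1*2+0=2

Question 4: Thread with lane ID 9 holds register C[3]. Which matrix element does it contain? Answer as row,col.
10,3

lane 9: G=2 (9/4), T=1 (9%4)
i=3: r=2+8=10, c=1*2+1=3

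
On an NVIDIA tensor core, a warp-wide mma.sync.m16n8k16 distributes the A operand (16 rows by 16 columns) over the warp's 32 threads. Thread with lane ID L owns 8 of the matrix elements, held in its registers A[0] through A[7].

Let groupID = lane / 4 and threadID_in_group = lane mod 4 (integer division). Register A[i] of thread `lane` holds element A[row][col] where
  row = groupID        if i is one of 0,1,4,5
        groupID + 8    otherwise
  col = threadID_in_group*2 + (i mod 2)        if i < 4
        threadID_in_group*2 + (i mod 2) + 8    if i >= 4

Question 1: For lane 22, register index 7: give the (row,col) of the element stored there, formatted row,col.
13,13

lane 22⇒22/4=5, 22 mod 4=2
i=7  r:5+8⇒13  c:2·2+1+8⇒13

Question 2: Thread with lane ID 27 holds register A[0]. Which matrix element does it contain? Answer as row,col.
6,6

lane 27=>27/4=6, 27 mod 4=3
i=0  r:6+0=>6  c:2·3+0+0=>6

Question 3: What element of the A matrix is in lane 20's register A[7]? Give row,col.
13,9

L=20->gid=20>>2=5, tid=20&3=0
[7]->row 5+8=13  col 0·2+1+8=9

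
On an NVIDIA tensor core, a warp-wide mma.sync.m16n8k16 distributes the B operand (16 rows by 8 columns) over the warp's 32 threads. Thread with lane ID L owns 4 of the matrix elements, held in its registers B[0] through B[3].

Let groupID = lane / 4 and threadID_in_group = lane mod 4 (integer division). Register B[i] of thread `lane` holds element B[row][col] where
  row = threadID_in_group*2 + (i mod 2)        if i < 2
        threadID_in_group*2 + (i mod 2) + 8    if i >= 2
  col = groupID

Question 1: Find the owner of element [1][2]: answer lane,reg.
c=2→G=2  r=1→rhi=0,T=0,p=1
L=2*4+0=8  i=0*2+1=1

8,1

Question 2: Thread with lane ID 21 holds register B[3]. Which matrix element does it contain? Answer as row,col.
21: g=5,t=1
[3] (1*2+1+8,5) = (11,5)

11,5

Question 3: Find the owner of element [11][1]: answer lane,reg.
c: 1->gid=1  r: 11->r8=1,tid=1,i&1=1
L=1*4+1=5  i=1*2+1=3

5,3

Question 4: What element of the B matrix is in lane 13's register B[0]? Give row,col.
2,3

lane 13->13/4=3, 13 mod 4=1
i=0  r:2·1+0+0->2  c:3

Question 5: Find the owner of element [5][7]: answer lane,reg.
c=7⇒gr=7  r=5⇒Rb=0,th=2,odd=1
L=7*4+2=30  i=0*2+1=1

30,1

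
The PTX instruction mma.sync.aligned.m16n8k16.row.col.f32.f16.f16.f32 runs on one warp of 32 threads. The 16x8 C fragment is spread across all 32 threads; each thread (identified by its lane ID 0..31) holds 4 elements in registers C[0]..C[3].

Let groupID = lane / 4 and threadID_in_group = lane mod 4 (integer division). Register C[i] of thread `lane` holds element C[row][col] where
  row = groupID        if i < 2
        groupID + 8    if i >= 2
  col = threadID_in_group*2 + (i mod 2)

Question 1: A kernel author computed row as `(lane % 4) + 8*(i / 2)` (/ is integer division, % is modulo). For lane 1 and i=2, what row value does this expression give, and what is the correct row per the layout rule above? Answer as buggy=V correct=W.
`(lane % 4) + 8*(i / 2)`[1,2]->9
lane 1: g=0 (1/4), t=1 (1%4)
i=2: r=0+8=8, c=1*2+0=2
row: 9 vs 8

buggy=9 correct=8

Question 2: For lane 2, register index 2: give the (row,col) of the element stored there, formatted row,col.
L=2->g=2>>2=0, t=2&3=2
[2]->row 0+8=8  col 2·2+0=4

8,4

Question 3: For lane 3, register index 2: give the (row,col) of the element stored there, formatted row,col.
8,6

lane 3=>3/4=0, 3 mod 4=3
i=2  r:0+8=>8  c:2·3+0=>6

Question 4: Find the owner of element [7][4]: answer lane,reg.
r: 7->gid=7,r8=0  c: 4->tid=2,i&1=0
L=7*4+2=30  i=0*2+0=0

30,0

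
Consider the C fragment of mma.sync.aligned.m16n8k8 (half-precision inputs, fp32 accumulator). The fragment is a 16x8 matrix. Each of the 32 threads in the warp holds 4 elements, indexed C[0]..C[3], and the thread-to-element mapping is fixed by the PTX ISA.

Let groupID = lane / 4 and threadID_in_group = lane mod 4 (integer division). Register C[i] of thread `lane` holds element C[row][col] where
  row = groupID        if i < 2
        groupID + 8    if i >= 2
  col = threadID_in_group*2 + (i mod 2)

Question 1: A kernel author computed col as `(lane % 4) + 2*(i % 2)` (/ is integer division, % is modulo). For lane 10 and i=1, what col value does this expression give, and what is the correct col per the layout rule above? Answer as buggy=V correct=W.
buggy=4 correct=5

`(lane % 4) + 2*(i % 2)`[10,1]⇒4
L=10⇒gr=10>>2=2, th=10&3=2
[1]⇒row 2+0=2  col 2·2+1=5
col: 4 vs 5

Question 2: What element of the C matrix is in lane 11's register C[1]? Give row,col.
2,7

L=11->g=11>>2=2, t=11&3=3
[1]->row 2+0=2  col 3·2+1=7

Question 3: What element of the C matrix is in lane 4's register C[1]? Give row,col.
1,1

L=4⇒gr=4>>2=1, th=4&3=0
[1]⇒row 1+0=1  col 0·2+1=1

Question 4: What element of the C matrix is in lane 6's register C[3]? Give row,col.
9,5

6: G=1,T=2
[3] (1+8,2*2+1) = (9,5)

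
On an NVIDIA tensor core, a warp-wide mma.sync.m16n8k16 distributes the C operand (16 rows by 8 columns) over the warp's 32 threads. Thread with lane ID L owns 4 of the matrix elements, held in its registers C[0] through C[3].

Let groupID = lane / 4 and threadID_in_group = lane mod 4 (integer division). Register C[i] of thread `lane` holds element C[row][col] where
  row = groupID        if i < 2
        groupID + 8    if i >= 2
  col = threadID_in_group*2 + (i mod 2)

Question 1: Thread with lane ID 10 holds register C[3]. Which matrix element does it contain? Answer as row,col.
10,5

10: gid=2,tid=2
[3] (2+8,2*2+1) = (10,5)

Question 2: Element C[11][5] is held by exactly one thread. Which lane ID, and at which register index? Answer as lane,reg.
r=11⇒gr=3,Rb=1  c=5⇒th=2,odd=1
L=3*4+2=14  i=1*2+1=3

14,3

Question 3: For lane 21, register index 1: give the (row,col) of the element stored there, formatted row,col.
lane 21: gid=5 (21/4), tid=1 (21%4)
i=1: r=5+0=5, c=1*2+1=3

5,3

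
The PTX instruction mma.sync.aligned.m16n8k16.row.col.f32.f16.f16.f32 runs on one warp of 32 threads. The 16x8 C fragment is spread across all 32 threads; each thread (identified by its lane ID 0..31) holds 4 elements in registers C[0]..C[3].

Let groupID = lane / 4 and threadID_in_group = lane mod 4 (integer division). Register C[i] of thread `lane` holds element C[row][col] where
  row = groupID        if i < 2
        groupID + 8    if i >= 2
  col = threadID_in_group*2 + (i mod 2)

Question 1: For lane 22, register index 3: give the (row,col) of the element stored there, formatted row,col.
L=22→G=22>>2=5, T=22&3=2
[3]→row 5+8=13  col 2·2+1=5

13,5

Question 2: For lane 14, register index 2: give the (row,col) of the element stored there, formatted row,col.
11,4

lane 14: G=3 (14/4), T=2 (14%4)
i=2: r=3+8=11, c=2*2+0=4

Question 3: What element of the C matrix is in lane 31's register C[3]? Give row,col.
15,7

31: grp=7,tig=3
[3] (7+8,3*2+1) = (15,7)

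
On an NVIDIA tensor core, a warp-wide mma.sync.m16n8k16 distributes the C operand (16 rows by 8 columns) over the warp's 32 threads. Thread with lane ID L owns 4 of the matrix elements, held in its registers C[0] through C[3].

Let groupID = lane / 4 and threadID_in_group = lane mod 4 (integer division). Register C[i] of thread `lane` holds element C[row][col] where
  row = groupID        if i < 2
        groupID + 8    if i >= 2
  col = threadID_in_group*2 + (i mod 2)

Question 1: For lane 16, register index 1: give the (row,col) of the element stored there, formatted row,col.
L=16->g=16>>2=4, t=16&3=0
[1]->row 4+0=4  col 0·2+1=1

4,1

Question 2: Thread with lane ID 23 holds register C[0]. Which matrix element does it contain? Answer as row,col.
5,6

L=23->gid=23>>2=5, tid=23&3=3
[0]->row 5+0=5  col 3·2+0=6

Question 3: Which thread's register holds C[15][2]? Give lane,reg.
29,2

r=15⇒gr=7,Rb=1  c=2⇒th=1,odd=0
L=7*4+1=29  i=1*2+0=2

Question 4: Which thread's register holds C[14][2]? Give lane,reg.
r=14->g=6,rb=1  c=2->t=1,b0=0
L=6*4+1=25  i=1*2+0=2

25,2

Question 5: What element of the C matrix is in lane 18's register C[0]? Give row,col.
4,4

lane 18->18/4=4, 18 mod 4=2
i=0  r:4+0->4  c:2·2+0->4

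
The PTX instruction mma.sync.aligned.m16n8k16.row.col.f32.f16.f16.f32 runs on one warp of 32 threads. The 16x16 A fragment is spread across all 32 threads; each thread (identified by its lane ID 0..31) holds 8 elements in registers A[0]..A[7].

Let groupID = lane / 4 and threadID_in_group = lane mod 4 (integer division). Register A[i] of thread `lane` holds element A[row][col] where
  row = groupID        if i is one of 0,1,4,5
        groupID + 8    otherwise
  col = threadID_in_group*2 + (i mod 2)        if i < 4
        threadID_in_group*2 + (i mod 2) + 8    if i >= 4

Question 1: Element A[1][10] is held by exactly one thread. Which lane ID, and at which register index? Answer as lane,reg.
r=1->g=1,rb=0  c=10->cb=1,t=1,b0=0
L=1*4+1=5  i=1*4+0*2+0=4

5,4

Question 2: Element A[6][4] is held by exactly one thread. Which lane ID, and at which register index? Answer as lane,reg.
26,0

r=6→G=6,rhi=0  c=4→chi=0,T=2,p=0
L=6*4+2=26  i=0*4+0*2+0=0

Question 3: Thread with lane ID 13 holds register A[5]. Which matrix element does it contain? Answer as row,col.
3,11

lane 13⇒13/4=3, 13 mod 4=1
i=5  r:3+0⇒3  c:2·1+1+8⇒11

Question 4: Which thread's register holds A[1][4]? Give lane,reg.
6,0

r=1→G=1,rhi=0  c=4→chi=0,T=2,p=0
L=1*4+2=6  i=0*4+0*2+0=0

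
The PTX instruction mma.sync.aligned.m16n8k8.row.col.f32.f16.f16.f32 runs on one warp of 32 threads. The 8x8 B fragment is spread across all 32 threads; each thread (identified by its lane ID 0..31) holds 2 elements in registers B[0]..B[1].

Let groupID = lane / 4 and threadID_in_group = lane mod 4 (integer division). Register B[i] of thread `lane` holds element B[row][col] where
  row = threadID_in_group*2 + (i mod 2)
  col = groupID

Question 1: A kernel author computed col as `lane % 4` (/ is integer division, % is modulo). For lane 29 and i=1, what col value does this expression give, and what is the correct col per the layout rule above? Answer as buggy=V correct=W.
buggy=1 correct=7

`lane % 4`[29,1]->1
L=29->gid=29>>2=7, tid=29&3=1
[1]->row 1·2+1=3  col gid=7
col: 1 vs 7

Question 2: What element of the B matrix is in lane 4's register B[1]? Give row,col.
lane 4: gid=1 (4/4), tid=0 (4%4)
i=1: r=0*2+1=1, c=gid=1

1,1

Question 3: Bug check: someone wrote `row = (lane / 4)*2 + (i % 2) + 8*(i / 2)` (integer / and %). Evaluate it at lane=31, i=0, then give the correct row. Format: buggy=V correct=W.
buggy=14 correct=6

`(lane / 4)*2 + (i % 2) + 8*(i / 2)`[31,0]→14
L=31→G=31>>2=7, T=31&3=3
[0]→row 3·2+0=6  col G=7
row: 14 vs 6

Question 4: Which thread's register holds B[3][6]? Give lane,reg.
c=6→G=6  r=3→T=1,p=1
L=6*4+1=25  i=1=1

25,1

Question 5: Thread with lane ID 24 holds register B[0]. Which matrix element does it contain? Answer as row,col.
0,6

L=24->g=24>>2=6, t=24&3=0
[0]->row 0·2+0=0  col g=6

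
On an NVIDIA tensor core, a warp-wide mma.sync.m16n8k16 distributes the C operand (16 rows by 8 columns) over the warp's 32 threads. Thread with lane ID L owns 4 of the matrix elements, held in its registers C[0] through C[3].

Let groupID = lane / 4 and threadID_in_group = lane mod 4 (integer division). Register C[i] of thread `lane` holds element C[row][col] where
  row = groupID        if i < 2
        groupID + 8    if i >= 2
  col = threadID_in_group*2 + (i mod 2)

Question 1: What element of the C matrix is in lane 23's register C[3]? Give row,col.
lane 23: grp=5 (23/4), tig=3 (23%4)
i=3: r=5+8=13, c=3*2+1=7

13,7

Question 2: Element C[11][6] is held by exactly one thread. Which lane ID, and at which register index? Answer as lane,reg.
r: 11->gid=3,r8=1  c: 6->tid=3,i&1=0
L=3*4+3=15  i=1*2+0=2

15,2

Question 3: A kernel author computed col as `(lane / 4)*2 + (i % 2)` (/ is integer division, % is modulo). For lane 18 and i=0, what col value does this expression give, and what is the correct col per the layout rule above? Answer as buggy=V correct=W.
buggy=8 correct=4

`(lane / 4)*2 + (i % 2)`[18,0]->8
18: gid=4,tid=2
[0] (4+0,2*2+0) = (4,4)
col: 8 vs 4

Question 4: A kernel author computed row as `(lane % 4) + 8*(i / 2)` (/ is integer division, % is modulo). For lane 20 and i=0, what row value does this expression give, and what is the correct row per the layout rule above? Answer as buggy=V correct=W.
`(lane % 4) + 8*(i / 2)`[20,0]->0
lane 20: gid=5 (20/4), tid=0 (20%4)
i=0: r=5+0=5, c=0*2+0=0
row: 0 vs 5

buggy=0 correct=5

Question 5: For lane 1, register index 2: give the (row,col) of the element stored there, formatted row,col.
8,2

1: grp=0,tig=1
[2] (0+8,1*2+0) = (8,2)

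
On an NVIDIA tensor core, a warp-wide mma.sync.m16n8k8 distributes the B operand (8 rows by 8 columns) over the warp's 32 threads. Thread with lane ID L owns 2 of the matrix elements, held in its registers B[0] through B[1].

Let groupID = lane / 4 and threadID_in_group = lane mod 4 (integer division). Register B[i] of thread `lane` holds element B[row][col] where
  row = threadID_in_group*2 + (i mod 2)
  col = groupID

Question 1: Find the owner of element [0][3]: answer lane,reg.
12,0

c=3→G=3  r=0→T=0,p=0
L=3*4+0=12  i=0=0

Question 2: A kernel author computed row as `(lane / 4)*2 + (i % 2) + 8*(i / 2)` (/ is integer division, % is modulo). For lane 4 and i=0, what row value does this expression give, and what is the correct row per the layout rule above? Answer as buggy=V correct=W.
buggy=2 correct=0

`(lane / 4)*2 + (i % 2) + 8*(i / 2)`[4,0]=>2
lane 4=>4/4=1, 4 mod 4=0
i=0  r:2·0+0=>0  c:1
row: 2 vs 0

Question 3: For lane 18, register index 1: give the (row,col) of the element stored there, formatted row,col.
5,4

lane 18: grp=4 (18/4), tig=2 (18%4)
i=1: r=2*2+1=5, c=grp=4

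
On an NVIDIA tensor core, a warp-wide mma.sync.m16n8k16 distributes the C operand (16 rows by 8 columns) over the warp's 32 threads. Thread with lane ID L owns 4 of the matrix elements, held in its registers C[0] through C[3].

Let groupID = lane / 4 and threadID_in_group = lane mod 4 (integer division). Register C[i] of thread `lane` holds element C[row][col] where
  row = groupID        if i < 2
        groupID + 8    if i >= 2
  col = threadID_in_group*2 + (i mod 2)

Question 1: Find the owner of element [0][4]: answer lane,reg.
r=0⇒gr=0,Rb=0  c=4⇒th=2,odd=0
L=0*4+2=2  i=0*2+0=0

2,0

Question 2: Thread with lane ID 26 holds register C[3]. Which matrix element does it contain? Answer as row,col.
26: g=6,t=2
[3] (6+8,2*2+1) = (14,5)

14,5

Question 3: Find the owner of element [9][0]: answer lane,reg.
r=9→G=1,rhi=1  c=0→T=0,p=0
L=1*4+0=4  i=1*2+0=2

4,2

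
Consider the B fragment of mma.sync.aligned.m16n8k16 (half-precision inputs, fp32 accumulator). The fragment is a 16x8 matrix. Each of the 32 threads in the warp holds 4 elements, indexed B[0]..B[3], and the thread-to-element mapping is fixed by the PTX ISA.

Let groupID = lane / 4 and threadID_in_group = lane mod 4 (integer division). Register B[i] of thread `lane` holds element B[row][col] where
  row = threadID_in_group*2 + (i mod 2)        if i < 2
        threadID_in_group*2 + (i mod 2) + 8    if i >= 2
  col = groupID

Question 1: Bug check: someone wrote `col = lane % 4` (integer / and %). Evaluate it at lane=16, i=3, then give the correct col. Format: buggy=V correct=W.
`lane % 4`[16,3]=>0
16: grp=4,tig=0
[3] (0*2+1+8,4) = (9,4)
col: 0 vs 4

buggy=0 correct=4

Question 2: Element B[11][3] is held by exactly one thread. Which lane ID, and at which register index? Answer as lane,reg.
c=3->g=3  r=11->rb=1,t=1,b0=1
L=3*4+1=13  i=1*2+1=3

13,3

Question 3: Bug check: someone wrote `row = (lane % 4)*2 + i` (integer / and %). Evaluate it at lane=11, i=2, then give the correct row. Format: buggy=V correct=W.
`(lane % 4)*2 + i`[11,2]→8
L=11→G=11>>2=2, T=11&3=3
[2]→row 3·2+0+8=14  col G=2
row: 8 vs 14

buggy=8 correct=14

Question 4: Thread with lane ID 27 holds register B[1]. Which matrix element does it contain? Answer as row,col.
27: g=6,t=3
[1] (3*2+1+0,6) = (7,6)

7,6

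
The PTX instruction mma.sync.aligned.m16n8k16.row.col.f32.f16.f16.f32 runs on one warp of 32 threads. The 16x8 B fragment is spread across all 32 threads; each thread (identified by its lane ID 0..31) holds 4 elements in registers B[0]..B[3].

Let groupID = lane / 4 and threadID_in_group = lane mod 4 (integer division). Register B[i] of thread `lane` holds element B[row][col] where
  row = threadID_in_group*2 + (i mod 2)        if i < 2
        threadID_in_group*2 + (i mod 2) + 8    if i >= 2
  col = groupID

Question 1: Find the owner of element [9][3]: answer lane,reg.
12,3

c: 3->gid=3  r: 9->r8=1,tid=0,i&1=1
L=3*4+0=12  i=1*2+1=3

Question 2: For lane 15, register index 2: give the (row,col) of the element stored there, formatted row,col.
14,3

15: gid=3,tid=3
[2] (3*2+0+8,3) = (14,3)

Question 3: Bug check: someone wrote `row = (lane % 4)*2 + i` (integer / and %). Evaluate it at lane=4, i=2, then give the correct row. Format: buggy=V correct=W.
`(lane % 4)*2 + i`[4,2]⇒2
lane 4: gr=1 (4/4), th=0 (4%4)
i=2: r=0*2+0+8=8, c=gr=1
row: 2 vs 8

buggy=2 correct=8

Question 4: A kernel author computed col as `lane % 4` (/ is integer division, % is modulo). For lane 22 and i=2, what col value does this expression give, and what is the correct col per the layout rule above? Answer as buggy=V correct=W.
`lane % 4`[22,2]=>2
lane 22=>22/4=5, 22 mod 4=2
i=2  r:2·2+0+8=>12  c:5
col: 2 vs 5

buggy=2 correct=5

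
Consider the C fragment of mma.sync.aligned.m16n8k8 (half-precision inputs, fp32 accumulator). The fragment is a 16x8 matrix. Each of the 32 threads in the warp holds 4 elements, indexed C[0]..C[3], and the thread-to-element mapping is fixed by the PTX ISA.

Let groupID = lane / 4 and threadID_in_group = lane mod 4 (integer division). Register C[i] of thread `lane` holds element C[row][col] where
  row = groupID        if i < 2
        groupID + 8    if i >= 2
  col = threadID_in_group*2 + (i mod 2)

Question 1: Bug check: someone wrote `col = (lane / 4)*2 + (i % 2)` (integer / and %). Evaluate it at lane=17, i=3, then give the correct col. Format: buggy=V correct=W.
buggy=9 correct=3

`(lane / 4)*2 + (i % 2)`[17,3]->9
lane 17->17/4=4, 17 mod 4=1
i=3  r:4+8->12  c:2·1+1->3
col: 9 vs 3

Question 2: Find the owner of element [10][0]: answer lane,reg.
8,2

r=10→G=2,rhi=1  c=0→T=0,p=0
L=2*4+0=8  i=1*2+0=2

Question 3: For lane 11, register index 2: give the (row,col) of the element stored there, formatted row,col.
L=11=>grp=11>>2=2, tig=11&3=3
[2]=>row 2+8=10  col 3·2+0=6

10,6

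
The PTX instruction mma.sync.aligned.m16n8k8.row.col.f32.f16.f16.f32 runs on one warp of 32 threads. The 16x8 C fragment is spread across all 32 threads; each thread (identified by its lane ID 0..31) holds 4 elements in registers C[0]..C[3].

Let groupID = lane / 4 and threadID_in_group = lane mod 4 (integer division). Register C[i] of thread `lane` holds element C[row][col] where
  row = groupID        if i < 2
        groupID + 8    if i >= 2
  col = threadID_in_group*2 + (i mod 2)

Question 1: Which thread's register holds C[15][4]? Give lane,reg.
30,2

r: 15->gid=7,r8=1  c: 4->tid=2,i&1=0
L=7*4+2=30  i=1*2+0=2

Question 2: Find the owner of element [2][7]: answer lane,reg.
11,1

r=2->g=2,rb=0  c=7->t=3,b0=1
L=2*4+3=11  i=0*2+1=1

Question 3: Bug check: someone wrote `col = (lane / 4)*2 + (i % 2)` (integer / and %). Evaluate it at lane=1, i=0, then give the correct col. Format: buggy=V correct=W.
`(lane / 4)*2 + (i % 2)`[1,0]->0
lane 1->1/4=0, 1 mod 4=1
i=0  r:0+0->0  c:2·1+0->2
col: 0 vs 2

buggy=0 correct=2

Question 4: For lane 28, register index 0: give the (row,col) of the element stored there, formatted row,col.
lane 28→28/4=7, 28 mod 4=0
i=0  r:7+0→7  c:2·0+0→0

7,0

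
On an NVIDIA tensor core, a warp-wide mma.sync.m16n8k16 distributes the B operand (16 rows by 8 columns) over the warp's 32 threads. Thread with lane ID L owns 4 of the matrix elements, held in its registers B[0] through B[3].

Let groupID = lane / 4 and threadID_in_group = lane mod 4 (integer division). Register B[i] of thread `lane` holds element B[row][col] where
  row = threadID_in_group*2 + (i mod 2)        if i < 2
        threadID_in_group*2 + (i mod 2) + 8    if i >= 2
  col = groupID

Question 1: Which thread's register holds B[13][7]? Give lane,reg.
30,3

c=7⇒gr=7  r=13⇒Rb=1,th=2,odd=1
L=7*4+2=30  i=1*2+1=3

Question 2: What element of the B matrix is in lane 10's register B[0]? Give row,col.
4,2

L=10→G=10>>2=2, T=10&3=2
[0]→row 2·2+0+0=4  col G=2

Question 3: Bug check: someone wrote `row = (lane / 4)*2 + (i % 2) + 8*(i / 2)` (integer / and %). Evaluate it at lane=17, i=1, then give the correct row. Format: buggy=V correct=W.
`(lane / 4)*2 + (i % 2) + 8*(i / 2)`[17,1]→9
lane 17→17/4=4, 17 mod 4=1
i=1  r:2·1+1+0→3  c:4
row: 9 vs 3

buggy=9 correct=3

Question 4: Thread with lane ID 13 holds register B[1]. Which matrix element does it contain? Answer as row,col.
13: g=3,t=1
[1] (1*2+1+0,3) = (3,3)

3,3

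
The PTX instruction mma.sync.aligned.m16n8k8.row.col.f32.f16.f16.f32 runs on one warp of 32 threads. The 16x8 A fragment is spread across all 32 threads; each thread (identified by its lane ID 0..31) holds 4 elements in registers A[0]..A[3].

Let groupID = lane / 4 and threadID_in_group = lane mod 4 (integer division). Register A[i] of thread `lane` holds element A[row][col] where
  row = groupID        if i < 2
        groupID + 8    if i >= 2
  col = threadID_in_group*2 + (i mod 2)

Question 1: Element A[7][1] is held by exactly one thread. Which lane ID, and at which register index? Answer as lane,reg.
r: 7->gid=7,r8=0  c: 1->tid=0,i&1=1
L=7*4+0=28  i=0*2+1=1

28,1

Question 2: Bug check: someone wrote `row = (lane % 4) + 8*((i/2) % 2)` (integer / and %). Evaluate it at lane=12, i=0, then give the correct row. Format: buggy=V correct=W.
buggy=0 correct=3

`(lane % 4) + 8*((i/2) % 2)`[12,0]->0
lane 12->12/4=3, 12 mod 4=0
i=0  r:3+0->3  c:2·0+0->0
row: 0 vs 3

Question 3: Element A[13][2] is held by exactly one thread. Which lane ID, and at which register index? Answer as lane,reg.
21,2

r: 13->gid=5,r8=1  c: 2->tid=1,i&1=0
L=5*4+1=21  i=1*2+0=2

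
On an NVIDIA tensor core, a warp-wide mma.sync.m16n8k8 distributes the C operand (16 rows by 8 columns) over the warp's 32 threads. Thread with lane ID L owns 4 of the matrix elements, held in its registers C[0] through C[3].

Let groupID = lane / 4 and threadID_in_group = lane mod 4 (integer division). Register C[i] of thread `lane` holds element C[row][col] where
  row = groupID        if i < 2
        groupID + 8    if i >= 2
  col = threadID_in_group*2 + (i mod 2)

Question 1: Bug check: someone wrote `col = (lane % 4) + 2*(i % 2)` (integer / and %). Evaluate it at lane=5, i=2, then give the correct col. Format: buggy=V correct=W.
buggy=1 correct=2

`(lane % 4) + 2*(i % 2)`[5,2]→1
5: G=1,T=1
[2] (1+8,1*2+0) = (9,2)
col: 1 vs 2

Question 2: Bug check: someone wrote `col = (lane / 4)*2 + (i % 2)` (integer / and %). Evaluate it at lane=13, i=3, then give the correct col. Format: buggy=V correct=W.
buggy=7 correct=3

`(lane / 4)*2 + (i % 2)`[13,3]→7
lane 13: G=3 (13/4), T=1 (13%4)
i=3: r=3+8=11, c=1*2+1=3
col: 7 vs 3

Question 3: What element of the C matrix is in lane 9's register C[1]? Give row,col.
2,3

9: g=2,t=1
[1] (2+0,1*2+1) = (2,3)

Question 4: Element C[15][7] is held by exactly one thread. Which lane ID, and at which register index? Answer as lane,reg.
31,3

r=15->g=7,rb=1  c=7->t=3,b0=1
L=7*4+3=31  i=1*2+1=3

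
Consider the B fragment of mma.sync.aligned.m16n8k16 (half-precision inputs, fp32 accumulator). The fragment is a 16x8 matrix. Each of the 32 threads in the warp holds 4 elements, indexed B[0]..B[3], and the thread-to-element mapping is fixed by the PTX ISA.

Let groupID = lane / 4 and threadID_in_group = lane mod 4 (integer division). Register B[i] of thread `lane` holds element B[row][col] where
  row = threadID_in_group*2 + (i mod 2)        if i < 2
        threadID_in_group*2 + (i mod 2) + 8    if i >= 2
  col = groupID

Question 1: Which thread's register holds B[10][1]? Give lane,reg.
c=1→G=1  r=10→rhi=1,T=1,p=0
L=1*4+1=5  i=1*2+0=2

5,2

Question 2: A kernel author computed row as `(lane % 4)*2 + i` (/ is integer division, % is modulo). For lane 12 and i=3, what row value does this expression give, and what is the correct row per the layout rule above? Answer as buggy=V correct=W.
`(lane % 4)*2 + i`[12,3]⇒3
lane 12: gr=3 (12/4), th=0 (12%4)
i=3: r=0*2+1+8=9, c=gr=3
row: 3 vs 9

buggy=3 correct=9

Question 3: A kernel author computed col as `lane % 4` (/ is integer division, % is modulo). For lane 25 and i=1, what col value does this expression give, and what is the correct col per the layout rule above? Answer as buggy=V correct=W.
buggy=1 correct=6

`lane % 4`[25,1]→1
25: G=6,T=1
[1] (1*2+1+0,6) = (3,6)
col: 1 vs 6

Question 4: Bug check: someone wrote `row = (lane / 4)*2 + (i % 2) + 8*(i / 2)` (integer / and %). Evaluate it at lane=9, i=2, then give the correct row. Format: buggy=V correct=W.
buggy=12 correct=10

`(lane / 4)*2 + (i % 2) + 8*(i / 2)`[9,2]->12
L=9->g=9>>2=2, t=9&3=1
[2]->row 1·2+0+8=10  col g=2
row: 12 vs 10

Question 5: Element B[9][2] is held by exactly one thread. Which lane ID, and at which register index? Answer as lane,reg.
8,3

c=2→G=2  r=9→rhi=1,T=0,p=1
L=2*4+0=8  i=1*2+1=3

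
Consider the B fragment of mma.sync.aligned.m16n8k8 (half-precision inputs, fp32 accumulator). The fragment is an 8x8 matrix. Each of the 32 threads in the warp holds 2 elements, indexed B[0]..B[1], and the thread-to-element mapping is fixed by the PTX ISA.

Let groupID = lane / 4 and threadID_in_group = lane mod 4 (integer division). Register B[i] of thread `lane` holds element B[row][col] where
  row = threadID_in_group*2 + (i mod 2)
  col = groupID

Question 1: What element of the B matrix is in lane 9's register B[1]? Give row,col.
3,2

9: gid=2,tid=1
[1] (1*2+1,2) = (3,2)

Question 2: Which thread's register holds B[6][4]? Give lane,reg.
c=4⇒gr=4  r=6⇒th=3,odd=0
L=4*4+3=19  i=0=0

19,0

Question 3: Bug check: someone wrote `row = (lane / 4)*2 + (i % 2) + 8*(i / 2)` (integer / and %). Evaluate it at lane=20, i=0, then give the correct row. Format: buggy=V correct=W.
`(lane / 4)*2 + (i % 2) + 8*(i / 2)`[20,0]→10
lane 20→20/4=5, 20 mod 4=0
i=0  r:2·0+0→0  c:5
row: 10 vs 0

buggy=10 correct=0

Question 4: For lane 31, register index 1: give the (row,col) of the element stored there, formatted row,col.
lane 31⇒31/4=7, 31 mod 4=3
i=1  r:2·3+1⇒7  c:7

7,7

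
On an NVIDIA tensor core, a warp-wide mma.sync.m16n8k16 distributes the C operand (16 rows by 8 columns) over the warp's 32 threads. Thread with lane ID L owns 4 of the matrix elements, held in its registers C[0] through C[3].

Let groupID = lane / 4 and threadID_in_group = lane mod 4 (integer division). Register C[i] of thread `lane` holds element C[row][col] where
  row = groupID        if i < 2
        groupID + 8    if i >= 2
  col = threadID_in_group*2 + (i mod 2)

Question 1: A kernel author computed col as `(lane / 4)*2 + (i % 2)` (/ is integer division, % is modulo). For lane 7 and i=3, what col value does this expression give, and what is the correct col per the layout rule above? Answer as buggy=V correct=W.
`(lane / 4)*2 + (i % 2)`[7,3]⇒3
lane 7: gr=1 (7/4), th=3 (7%4)
i=3: r=1+8=9, c=3*2+1=7
col: 3 vs 7

buggy=3 correct=7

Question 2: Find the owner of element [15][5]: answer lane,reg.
r:15=>grp=7,rB=1  c:5=>tig=2,lo=1
L=7*4+2=30  i=1*2+1=3

30,3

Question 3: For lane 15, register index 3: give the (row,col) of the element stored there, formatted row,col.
lane 15->15/4=3, 15 mod 4=3
i=3  r:3+8->11  c:2·3+1->7

11,7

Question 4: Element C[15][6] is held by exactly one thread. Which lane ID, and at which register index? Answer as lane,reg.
r: 15->gid=7,r8=1  c: 6->tid=3,i&1=0
L=7*4+3=31  i=1*2+0=2

31,2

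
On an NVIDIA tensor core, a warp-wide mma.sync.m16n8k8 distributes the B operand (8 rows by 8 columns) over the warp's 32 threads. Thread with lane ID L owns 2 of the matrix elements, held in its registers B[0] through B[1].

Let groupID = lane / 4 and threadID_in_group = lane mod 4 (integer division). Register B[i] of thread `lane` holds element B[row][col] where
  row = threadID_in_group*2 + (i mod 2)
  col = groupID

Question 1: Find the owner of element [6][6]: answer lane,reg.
27,0

c: 6->gid=6  r: 6->tid=3,i&1=0
L=6*4+3=27  i=0=0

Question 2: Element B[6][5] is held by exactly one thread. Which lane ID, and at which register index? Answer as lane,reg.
c:5=>grp=5  r:6=>tig=3,lo=0
L=5*4+3=23  i=0=0

23,0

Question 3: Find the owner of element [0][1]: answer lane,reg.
4,0

c:1=>grp=1  r:0=>tig=0,lo=0
L=1*4+0=4  i=0=0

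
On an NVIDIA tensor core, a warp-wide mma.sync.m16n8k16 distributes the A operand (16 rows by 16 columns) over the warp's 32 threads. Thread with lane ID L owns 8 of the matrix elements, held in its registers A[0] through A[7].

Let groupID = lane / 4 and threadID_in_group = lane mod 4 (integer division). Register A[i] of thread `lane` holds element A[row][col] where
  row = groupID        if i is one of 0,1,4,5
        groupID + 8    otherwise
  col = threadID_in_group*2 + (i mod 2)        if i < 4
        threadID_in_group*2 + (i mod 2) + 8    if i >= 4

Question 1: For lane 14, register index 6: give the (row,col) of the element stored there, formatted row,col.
11,12

lane 14: grp=3 (14/4), tig=2 (14%4)
i=6: r=3+8=11, c=2*2+0+8=12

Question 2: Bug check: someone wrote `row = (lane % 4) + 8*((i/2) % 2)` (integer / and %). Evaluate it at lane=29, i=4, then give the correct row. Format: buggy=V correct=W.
`(lane % 4) + 8*((i/2) % 2)`[29,4]→1
29: G=7,T=1
[4] (7+0,1*2+0+8) = (7,10)
row: 1 vs 7

buggy=1 correct=7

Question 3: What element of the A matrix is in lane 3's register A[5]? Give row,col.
3: gr=0,th=3
[5] (0+0,3*2+1+8) = (0,15)

0,15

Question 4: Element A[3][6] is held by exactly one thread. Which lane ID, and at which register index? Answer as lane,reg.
15,0

r:3=>grp=3,rB=0  c:6=>cB=0,tig=3,lo=0
L=3*4+3=15  i=0*4+0*2+0=0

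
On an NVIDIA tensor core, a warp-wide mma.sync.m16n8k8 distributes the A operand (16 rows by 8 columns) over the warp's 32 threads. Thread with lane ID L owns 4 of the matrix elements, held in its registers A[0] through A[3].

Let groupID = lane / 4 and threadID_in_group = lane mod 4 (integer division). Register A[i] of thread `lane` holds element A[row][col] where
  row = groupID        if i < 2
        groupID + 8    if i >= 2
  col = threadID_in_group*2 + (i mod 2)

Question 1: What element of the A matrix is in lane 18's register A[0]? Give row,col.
4,4

lane 18: gr=4 (18/4), th=2 (18%4)
i=0: r=4+0=4, c=2*2+0=4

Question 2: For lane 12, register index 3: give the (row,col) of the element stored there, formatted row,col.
lane 12→12/4=3, 12 mod 4=0
i=3  r:3+8→11  c:2·0+1→1

11,1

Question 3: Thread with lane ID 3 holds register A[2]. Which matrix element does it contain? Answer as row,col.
lane 3: gid=0 (3/4), tid=3 (3%4)
i=2: r=0+8=8, c=3*2+0=6

8,6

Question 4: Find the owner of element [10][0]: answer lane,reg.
r=10⇒gr=2,Rb=1  c=0⇒th=0,odd=0
L=2*4+0=8  i=1*2+0=2

8,2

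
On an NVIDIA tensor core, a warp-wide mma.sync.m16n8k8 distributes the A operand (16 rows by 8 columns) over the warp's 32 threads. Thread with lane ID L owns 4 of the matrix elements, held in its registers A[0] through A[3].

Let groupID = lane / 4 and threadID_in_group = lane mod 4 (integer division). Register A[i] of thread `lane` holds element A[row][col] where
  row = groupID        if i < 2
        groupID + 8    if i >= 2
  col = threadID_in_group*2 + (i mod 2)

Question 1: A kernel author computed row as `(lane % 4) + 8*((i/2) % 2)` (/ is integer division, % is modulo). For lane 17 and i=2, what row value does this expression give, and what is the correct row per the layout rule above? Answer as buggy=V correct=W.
`(lane % 4) + 8*((i/2) % 2)`[17,2]->9
lane 17->17/4=4, 17 mod 4=1
i=2  r:4+8->12  c:2·1+0->2
row: 9 vs 12

buggy=9 correct=12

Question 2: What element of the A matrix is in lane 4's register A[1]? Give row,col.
L=4->g=4>>2=1, t=4&3=0
[1]->row 1+0=1  col 0·2+1=1

1,1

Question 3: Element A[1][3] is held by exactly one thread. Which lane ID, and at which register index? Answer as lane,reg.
5,1

r=1→G=1,rhi=0  c=3→T=1,p=1
L=1*4+1=5  i=0*2+1=1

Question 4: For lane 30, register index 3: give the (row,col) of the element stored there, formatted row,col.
15,5

30: gr=7,th=2
[3] (7+8,2*2+1) = (15,5)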